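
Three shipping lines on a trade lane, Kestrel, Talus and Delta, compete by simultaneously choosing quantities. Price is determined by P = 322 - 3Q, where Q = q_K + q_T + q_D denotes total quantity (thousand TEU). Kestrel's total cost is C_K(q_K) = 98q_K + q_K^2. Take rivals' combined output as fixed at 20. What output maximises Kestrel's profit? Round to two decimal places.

With rivals' combined output fixed at 20, Kestrel's profit is π_K = (322 - 3·20 - 3q_K)q_K - (98q_K + q_K²) = (262 - 3q_K)q_K - (98q_K + q_K²).
∂π_K/∂q_K = 164 - 8q_K = 0, so q_K = 41/2.

20.50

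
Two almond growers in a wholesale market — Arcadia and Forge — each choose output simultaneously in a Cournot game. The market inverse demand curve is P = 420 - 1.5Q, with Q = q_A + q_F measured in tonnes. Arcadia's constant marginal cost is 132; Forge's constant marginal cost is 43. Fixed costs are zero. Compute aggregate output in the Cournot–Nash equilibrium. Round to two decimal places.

Arcadia's profit: π_A = (420 - 1.5Q)q_A - (132q_A). Setting ∂π_A/∂q_A = 0: 288 - 3q_A - (3/2)(q_F) = 0.
Forge's profit: π_F = (420 - 1.5Q)q_F - (43q_F). Setting ∂π_F/∂q_F = 0: 377 - 3q_F - (3/2)(q_A) = 0.
Best responses: q_A = (288 - (3/2)q_F)/3, q_F = (377 - (3/2)q_A)/3.
Substituting one into the other gives q_A = 398/9 and q_F = 932/9.
Total output Q = 398/9 + 932/9 = 1330/9.

147.78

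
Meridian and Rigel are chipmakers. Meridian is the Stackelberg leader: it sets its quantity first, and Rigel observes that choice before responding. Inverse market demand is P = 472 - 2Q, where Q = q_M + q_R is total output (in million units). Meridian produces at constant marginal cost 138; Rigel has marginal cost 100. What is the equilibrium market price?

The follower Rigel best-responds to any q_M: π_R = (472 - 2Q)q_R - 100q_R.
Follower FOC: 372 - 2q_M - 4q_R = 0, so q_R(q_M) = (372 - 2q_M)/4.
The leader anticipates this reaction. Substituting into P = 472 - 2Q gives P = 286 - q_M, so π_M = (286 - q_M)q_M - 138q_M.
Maximising: ∂π_M/∂q_M = 148 - 2q_M = 0, giving q_M = 74.
Then q_R = (372 - 2·74)/4 = 56.
Total output Q = 130, so price P = 472 - 2·130 = 212.

212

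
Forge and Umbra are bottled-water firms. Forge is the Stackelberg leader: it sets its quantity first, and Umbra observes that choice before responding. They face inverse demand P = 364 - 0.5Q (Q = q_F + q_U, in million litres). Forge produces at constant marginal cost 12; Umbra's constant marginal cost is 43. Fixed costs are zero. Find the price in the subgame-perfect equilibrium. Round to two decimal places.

The follower Umbra best-responds to any q_F: π_U = (364 - 0.5Q)q_U - 43q_U.
∂π_U/∂q_U = 321 - (1/2)q_F - q_U = 0 gives the reaction function q_U = (321 - (1/2)q_F).
The leader anticipates this reaction. Substituting into P = 364 - 0.5Q gives P = 407/2 - (1/4)q_F, so π_F = (407/2 - (1/4)q_F)q_F - 12q_F.
Leader FOC: 383/2 - (1/2)q_F = 0, so q_F = 383.
Then q_U = (321 - (1/2)·383) = 259/2.
Total output Q = 1025/2, so price P = 364 - (1/2)·(1025/2) = 431/4.

107.75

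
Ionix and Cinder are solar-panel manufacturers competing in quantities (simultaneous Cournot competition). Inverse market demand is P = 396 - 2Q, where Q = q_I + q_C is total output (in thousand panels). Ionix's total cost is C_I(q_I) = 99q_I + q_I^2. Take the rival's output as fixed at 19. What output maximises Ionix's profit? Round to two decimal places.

With the rival's output fixed at 19, Ionix's profit is π_I = (396 - 2·19 - 2q_I)q_I - (99q_I + q_I²) = (358 - 2q_I)q_I - (99q_I + q_I²).
∂π_I/∂q_I = 259 - 6q_I = 0, so q_I = 259/6.

43.17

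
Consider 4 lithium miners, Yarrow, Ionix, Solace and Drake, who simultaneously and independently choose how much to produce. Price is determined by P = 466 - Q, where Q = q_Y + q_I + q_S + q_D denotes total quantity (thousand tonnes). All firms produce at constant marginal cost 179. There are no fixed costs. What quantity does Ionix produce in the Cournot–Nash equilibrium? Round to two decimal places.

A representative firm's profit is π_i = q_i(466 - Q) - 179q_i.
Setting ∂π_i/∂q_i = 0 with rivals' quantities fixed: 287 - 2q_i - Σ_{j≠i} q_j = 0.
With identical firms every q_j equals q_i, so Σ_{j≠i} q_j = 3q_i and 287 = 5q_i, giving q_i = 287/5.

57.40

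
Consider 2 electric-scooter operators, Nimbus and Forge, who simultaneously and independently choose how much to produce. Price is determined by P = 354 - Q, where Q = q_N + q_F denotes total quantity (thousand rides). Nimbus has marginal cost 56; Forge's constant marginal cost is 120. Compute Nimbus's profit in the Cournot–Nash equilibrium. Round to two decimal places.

14560.44

Nimbus's profit: π_N = (354 - Q)q_N - (56q_N). Setting ∂π_N/∂q_N = 0: 298 - 2q_N - (q_F) = 0.
Forge's first-order condition: 234 - 2q_F - (q_N) = 0.
So q_N = (298 - q_F)/2 and q_F = (234 - q_N)/2.
Solving the pair: q_N = 362/3, q_F = 170/3.
Price P = 354 - 532/3 = 530/3.
Nimbus's profit: (530/3 - 56)·(362/3) = 14560.4444.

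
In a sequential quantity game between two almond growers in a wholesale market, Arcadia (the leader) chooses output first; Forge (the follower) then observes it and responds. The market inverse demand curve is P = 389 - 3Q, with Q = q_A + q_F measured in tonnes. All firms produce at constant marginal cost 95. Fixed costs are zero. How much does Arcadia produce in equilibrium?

49

The follower Forge best-responds to any q_A: π_F = (389 - 3Q)q_F - 95q_F.
∂π_F/∂q_F = 294 - 3q_A - 6q_F = 0 gives the reaction function q_F = (294 - 3q_A)/6.
Arcadia substitutes q_F(q_A) into its own profit: π_A = q_A(389 - 3q_A - (294 - 3q_A)/2) - 95q_A = (242 - (3/2)q_A)q_A - 95q_A.
Maximising: ∂π_A/∂q_A = 147 - 3q_A = 0, giving q_A = 49.
Then q_F = (294 - 3·49)/6 = 49/2.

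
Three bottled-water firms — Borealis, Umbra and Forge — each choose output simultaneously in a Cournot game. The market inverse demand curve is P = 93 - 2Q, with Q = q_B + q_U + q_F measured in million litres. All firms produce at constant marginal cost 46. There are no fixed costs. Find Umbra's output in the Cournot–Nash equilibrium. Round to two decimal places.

Each firm earns π_i = (93 - 2Q)q_i - 46q_i.
First-order condition (treating rivals' output as given): 47 - 4q_i - 2·Σ_{j≠i} q_j = 0.
By symmetry each firm produces the same amount; substituting Σ_{j≠i} q_j = 2q_i yields q_i = 47/8.

5.88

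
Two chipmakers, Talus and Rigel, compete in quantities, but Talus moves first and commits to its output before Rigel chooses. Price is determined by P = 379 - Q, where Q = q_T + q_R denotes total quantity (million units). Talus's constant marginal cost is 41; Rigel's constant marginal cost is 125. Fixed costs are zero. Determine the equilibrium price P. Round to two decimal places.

146.50

Solve by backward induction. Given q_T, the follower Rigel maximises π_R = (379 - q_T - q_R)q_R - 125q_R.
Setting the follower's marginal profit to zero, 254 - q_T - 2q_R = 0, i.e. q_R = (254 - q_T)/2.
Talus substitutes q_R(q_T) into its own profit: π_T = q_T(379 - q_T - (254 - q_T)/2) - 41q_T = (252 - (1/2)q_T)q_T - 41q_T.
Leader FOC: 211 - q_T = 0, so q_T = 211.
Then q_R = (254 - 211)/2 = 43/2.
Total output Q = 465/2, so price P = 379 - 465/2 = 293/2.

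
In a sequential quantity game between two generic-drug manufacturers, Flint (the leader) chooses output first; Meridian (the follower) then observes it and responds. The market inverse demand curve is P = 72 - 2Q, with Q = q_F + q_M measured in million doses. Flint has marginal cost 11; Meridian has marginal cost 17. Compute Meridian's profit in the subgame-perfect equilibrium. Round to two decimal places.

The follower Meridian best-responds to any q_F: π_M = (72 - 2Q)q_M - 17q_M.
Setting the follower's marginal profit to zero, 55 - 2q_F - 4q_M = 0, i.e. q_M = (55 - 2q_F)/4.
Flint substitutes q_M(q_F) into its own profit: π_F = q_F(72 - 2q_F - (55 - 2q_F)/2) - 11q_F = (89/2 - q_F)q_F - 11q_F.
Leader FOC: 67/2 - 2q_F = 0, so q_F = 67/4.
Then q_M = (55 - 2·(67/4))/4 = 43/8.
Price P = 72 - 2·(177/8) = 111/4.
Meridian's profit: (111/4 - 17)·(43/8) = 1849/32.

57.78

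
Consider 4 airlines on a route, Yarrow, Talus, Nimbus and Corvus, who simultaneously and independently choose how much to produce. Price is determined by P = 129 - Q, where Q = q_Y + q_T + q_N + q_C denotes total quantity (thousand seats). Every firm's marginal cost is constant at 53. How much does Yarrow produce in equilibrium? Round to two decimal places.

15.20

A representative firm's profit is π_i = q_i(129 - Q) - 53q_i.
Setting ∂π_i/∂q_i = 0 with rivals' quantities fixed: 76 - 2q_i - Σ_{j≠i} q_j = 0.
By symmetry each firm produces the same amount; substituting Σ_{j≠i} q_j = 3q_i yields q_i = 76/5.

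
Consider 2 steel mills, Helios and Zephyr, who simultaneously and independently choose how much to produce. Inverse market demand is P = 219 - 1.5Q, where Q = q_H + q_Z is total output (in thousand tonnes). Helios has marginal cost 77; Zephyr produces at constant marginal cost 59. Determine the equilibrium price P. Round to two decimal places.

Helios's profit: π_H = (219 - 1.5Q)q_H - (77q_H). Setting ∂π_H/∂q_H = 0: 142 - 3q_H - (3/2)(q_Z) = 0.
Zephyr's first-order condition: 160 - 3q_Z - (3/2)(q_H) = 0.
So q_H = (142 - (3/2)q_Z)/3 and q_Z = (160 - (3/2)q_H)/3.
Solving the pair: q_H = 248/9, q_Z = 356/9.
Total output Q = 604/9, so price P = 219 - (3/2)·(604/9) = 355/3.

118.33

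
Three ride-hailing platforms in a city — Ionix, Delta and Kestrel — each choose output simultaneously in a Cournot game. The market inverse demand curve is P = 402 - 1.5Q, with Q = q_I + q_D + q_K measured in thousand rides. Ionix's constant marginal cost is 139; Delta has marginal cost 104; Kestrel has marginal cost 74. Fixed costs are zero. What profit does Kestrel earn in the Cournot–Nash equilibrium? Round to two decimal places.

Ionix's profit: π_I = (402 - 1.5Q)q_I - (139q_I). Setting ∂π_I/∂q_I = 0: 263 - 3q_I - (3/2)(q_D + q_K) = 0.
Delta's profit: π_D = (402 - 1.5Q)q_D - (104q_D). Setting ∂π_D/∂q_D = 0: 298 - 3q_D - (3/2)(q_I + q_K) = 0.
Kestrel's first-order condition: 328 - 3q_K - (3/2)(q_I + q_D) = 0.
Adding the 3 first-order conditions: 889 − 6Q = 0, so Q = 889/6.
Back-substituting: q_I = (263 − 889/4)/(3/2) = 163/6, q_D = (298 − 889/4)/(3/2) = 101/2, q_K = (328 − 889/4)/(3/2) = 141/2.
Price P = 402 - (3/2)·(889/6) = 719/4.
Kestrel's profit: (719/4 - 74)·(141/2) = 7455.3750.

7455.38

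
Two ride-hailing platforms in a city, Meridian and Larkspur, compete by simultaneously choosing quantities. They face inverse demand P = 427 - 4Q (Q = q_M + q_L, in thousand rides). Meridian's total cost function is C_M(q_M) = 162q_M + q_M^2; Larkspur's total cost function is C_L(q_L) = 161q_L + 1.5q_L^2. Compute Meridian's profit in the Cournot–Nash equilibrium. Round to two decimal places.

Meridian's profit: π_M = (427 - 4Q)q_M - (162q_M + q_M²). Setting ∂π_M/∂q_M = 0: 265 - 10q_M - 4(q_L) = 0.
Larkspur's first-order condition: 266 - 11q_L - 4(q_M) = 0.
So q_M = (265 - 4q_L)/10 and q_L = (266 - 4q_M)/11.
Substituting one into the other gives q_M = 1851/94 and q_L = 800/47.
Price P = 427 - 4·36.7128 = 280.1489.
Meridian's profit: 280.1489·(1851/94) - 162·(1851/94) - (1851/94)² = 1938.7738.

1938.77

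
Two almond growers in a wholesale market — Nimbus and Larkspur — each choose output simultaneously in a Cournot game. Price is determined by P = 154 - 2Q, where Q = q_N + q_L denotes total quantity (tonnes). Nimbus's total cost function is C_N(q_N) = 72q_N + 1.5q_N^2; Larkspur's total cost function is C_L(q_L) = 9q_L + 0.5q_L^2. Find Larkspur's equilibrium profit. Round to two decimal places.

Nimbus's profit: π_N = (154 - 2Q)q_N - (72q_N + (3/2)q_N²). Setting ∂π_N/∂q_N = 0: 82 - 7q_N - 2(q_L) = 0.
Larkspur's first-order condition: 145 - 5q_L - 2(q_N) = 0.
Rearranging gives the reaction functions q_N = (82 - 2q_L)/7 and q_L = (145 - 2q_N)/5.
Solving the pair: q_N = 120/31, q_L = 851/31.
Price P = 154 - 2·(971/31) = 91.3548.
Larkspur's profit: 91.3548·(851/31) - 9·(851/31) - (1/2)(851/31)² = 1883.9776.

1883.98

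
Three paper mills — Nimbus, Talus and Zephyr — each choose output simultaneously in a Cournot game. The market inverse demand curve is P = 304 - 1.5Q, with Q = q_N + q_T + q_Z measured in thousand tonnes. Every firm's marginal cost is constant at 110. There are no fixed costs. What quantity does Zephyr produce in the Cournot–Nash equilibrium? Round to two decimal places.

32.33

A representative firm's profit is π_i = q_i(304 - 1.5Q) - 110q_i.
Setting ∂π_i/∂q_i = 0 with rivals' quantities fixed: 194 - 3q_i - (3/2)·Σ_{j≠i} q_j = 0.
By symmetry each firm produces the same amount; substituting Σ_{j≠i} q_j = 2q_i yields q_i = 194/6 = 97/3.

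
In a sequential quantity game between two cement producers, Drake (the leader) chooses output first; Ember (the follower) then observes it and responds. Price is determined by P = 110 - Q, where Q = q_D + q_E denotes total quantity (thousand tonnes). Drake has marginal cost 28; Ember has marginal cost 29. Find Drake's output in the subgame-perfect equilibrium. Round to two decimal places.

41.50

The follower Ember best-responds to any q_D: π_E = (110 - Q)q_E - 29q_E.
Setting the follower's marginal profit to zero, 81 - q_D - 2q_E = 0, i.e. q_E = (81 - q_D)/2.
Drake substitutes q_E(q_D) into its own profit: π_D = q_D(110 - q_D - (81 - q_D)/2) - 28q_D = (139/2 - (1/2)q_D)q_D - 28q_D.
Leader FOC: 83/2 - q_D = 0, so q_D = 83/2.
Then q_E = (81 - 83/2)/2 = 79/4.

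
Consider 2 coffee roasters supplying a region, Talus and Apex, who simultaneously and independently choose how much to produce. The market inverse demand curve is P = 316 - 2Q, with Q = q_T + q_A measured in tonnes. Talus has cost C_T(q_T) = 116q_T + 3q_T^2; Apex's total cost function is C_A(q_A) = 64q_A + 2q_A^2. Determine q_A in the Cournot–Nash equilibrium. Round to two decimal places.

Talus's profit: π_T = (316 - 2Q)q_T - (116q_T + 3q_T²). Setting ∂π_T/∂q_T = 0: 200 - 10q_T - 2(q_A) = 0.
Apex's profit: π_A = (316 - 2Q)q_A - (64q_A + 2q_A²). Setting ∂π_A/∂q_A = 0: 252 - 8q_A - 2(q_T) = 0.
So q_T = (200 - 2q_A)/10 and q_A = (252 - 2q_T)/8.
Solving the pair: q_T = 274/19, q_A = 530/19.

27.89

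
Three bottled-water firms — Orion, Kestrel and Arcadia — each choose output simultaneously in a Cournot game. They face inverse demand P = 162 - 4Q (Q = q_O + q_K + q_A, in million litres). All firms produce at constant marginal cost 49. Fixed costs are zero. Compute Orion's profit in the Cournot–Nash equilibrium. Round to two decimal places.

199.52

A representative firm's profit is π_i = q_i(162 - 4Q) - 49q_i.
First-order condition (treating rivals' output as given): 113 - 8q_i - 4·Σ_{j≠i} q_j = 0.
By symmetry each firm produces the same amount; substituting Σ_{j≠i} q_j = 2q_i yields q_i = 113/16.
Price P = 162 - 4·(339/16) = 309/4.
Orion's profit: (309/4 - 49)·(113/16) = 199.5156.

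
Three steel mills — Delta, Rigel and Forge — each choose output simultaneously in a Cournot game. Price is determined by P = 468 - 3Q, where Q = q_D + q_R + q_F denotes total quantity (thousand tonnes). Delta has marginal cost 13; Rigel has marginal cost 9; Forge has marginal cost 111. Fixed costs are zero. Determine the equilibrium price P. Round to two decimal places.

Delta's profit: π_D = (468 - 3Q)q_D - (13q_D). Setting ∂π_D/∂q_D = 0: 455 - 6q_D - 3(q_R + q_F) = 0.
Rigel's first-order condition: 459 - 6q_R - 3(q_D + q_F) = 0.
Forge's profit: π_F = (468 - 3Q)q_F - (111q_F). Setting ∂π_F/∂q_F = 0: 357 - 6q_F - 3(q_D + q_R) = 0.
Adding the 3 conditions: 1271 − 6Q − 6Q = 0, i.e. Q = 1271/12.
Back-substituting: q_D = (455 − 1271/4)/3 = 183/4, q_R = (459 − 1271/4)/3 = 565/12, q_F = (357 − 1271/4)/3 = 157/12.
Total output Q = 1271/12, so price P = 468 - 3·(1271/12) = 601/4.

150.25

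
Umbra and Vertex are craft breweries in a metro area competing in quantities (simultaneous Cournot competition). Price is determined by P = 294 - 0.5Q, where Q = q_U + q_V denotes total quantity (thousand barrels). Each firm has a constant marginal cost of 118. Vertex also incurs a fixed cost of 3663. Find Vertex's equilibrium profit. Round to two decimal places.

Each firm earns π_i = (294 - 0.5Q)q_i - 118q_i.
First-order condition (treating rivals' output as given): 176 - q_i - (1/2)q_j = 0.
By symmetry each firm produces the same amount; substituting q_j = q_i yields q_i = 176/(3/2) = 352/3.
Price P = 294 - (1/2)·(704/3) = 530/3.
Vertex's profit: (530/3 - 118)·(352/3) - 3663 = 3220.5556.

3220.56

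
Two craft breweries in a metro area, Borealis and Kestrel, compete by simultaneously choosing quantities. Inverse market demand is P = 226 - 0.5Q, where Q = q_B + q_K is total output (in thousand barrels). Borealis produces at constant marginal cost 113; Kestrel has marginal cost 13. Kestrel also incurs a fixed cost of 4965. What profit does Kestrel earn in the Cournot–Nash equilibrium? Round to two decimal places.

Borealis's profit: π_B = (226 - 0.5Q)q_B - (113q_B). Setting ∂π_B/∂q_B = 0: 113 - q_B - (1/2)(q_K) = 0.
Kestrel's first-order condition: 213 - q_K - (1/2)(q_B) = 0.
Rearranging gives the reaction functions q_B = (113 - (1/2)q_K) and q_K = (213 - (1/2)q_B).
Solving the pair: q_B = 26/3, q_K = 626/3.
Price P = 226 - (1/2)·(652/3) = 352/3.
Kestrel's profit: (352/3 - 13)·(626/3) - 4965 = 16805.8889.

16805.89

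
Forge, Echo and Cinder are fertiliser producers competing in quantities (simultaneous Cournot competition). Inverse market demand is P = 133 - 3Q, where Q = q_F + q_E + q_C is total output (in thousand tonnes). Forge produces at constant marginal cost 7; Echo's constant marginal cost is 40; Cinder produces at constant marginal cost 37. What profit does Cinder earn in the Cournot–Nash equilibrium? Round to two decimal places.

99.19

Forge's profit: π_F = (133 - 3Q)q_F - (7q_F). Setting ∂π_F/∂q_F = 0: 126 - 6q_F - 3(q_E + q_C) = 0.
Echo's first-order condition: 93 - 6q_E - 3(q_F + q_C) = 0.
Cinder's profit: π_C = (133 - 3Q)q_C - (37q_C). Setting ∂π_C/∂q_C = 0: 96 - 6q_C - 3(q_F + q_E) = 0.
Summing all 3 equations gives 315 − 12Q = 0, hence Q = 105/4.
Back-substituting: q_F = (126 − 315/4)/3 = 63/4, q_E = (93 − 315/4)/3 = 19/4, q_C = (96 − 315/4)/3 = 23/4.
Price P = 133 - 3·(105/4) = 217/4.
Cinder's profit: (217/4 - 37)·(23/4) = 1587/16.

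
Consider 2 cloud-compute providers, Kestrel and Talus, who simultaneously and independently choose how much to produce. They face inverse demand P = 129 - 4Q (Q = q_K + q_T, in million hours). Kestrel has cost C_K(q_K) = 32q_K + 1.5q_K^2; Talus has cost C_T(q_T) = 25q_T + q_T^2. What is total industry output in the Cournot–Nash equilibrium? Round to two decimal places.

Kestrel's profit: π_K = (129 - 4Q)q_K - (32q_K + (3/2)q_K²). Setting ∂π_K/∂q_K = 0: 97 - 11q_K - 4(q_T) = 0.
Talus's first-order condition: 104 - 10q_T - 4(q_K) = 0.
Best responses: q_K = (97 - 4q_T)/11, q_T = (104 - 4q_K)/10.
Solving the pair: q_K = 277/47, q_T = 378/47.
Total output Q = 277/47 + 378/47 = 655/47.

13.94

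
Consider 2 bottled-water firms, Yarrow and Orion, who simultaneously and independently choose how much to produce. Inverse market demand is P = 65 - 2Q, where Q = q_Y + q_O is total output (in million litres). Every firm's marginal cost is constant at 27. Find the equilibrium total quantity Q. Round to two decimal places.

12.67

A representative firm's profit is π_i = q_i(65 - 2Q) - 27q_i.
Setting ∂π_i/∂q_i = 0 with rivals' quantities fixed: 38 - 4q_i - 2q_j = 0.
With identical firms every q_j equals q_i, so q_j = q_i and 38 = 6q_i, giving q_i = 19/3.
Total output Q = 19/3 + 19/3 = 38/3.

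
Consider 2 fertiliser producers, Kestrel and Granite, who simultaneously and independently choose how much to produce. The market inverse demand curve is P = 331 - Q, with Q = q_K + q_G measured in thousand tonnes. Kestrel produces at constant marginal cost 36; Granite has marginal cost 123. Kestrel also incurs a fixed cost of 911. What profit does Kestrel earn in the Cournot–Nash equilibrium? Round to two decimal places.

15302.78

Kestrel's profit: π_K = (331 - Q)q_K - (36q_K). Setting ∂π_K/∂q_K = 0: 295 - 2q_K - (q_G) = 0.
Granite's first-order condition: 208 - 2q_G - (q_K) = 0.
Rearranging gives the reaction functions q_K = (295 - q_G)/2 and q_G = (208 - q_K)/2.
Substituting one into the other gives q_K = 382/3 and q_G = 121/3.
Price P = 331 - 503/3 = 490/3.
Kestrel's profit: (490/3 - 36)·(382/3) - 911 = 15302.7778.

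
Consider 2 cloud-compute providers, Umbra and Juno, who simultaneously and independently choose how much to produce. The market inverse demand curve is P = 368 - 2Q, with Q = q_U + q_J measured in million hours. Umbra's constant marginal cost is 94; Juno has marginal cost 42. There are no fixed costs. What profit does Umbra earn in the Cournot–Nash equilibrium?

2738

Umbra's profit: π_U = (368 - 2Q)q_U - (94q_U). Setting ∂π_U/∂q_U = 0: 274 - 4q_U - 2(q_J) = 0.
Juno's profit: π_J = (368 - 2Q)q_J - (42q_J). Setting ∂π_J/∂q_J = 0: 326 - 4q_J - 2(q_U) = 0.
Best responses: q_U = (274 - 2q_J)/4, q_J = (326 - 2q_U)/4.
Substituting one into the other gives q_U = 37 and q_J = 63.
Price P = 368 - 2·100 = 168.
Umbra's profit: (168 - 94)·37 = 2738.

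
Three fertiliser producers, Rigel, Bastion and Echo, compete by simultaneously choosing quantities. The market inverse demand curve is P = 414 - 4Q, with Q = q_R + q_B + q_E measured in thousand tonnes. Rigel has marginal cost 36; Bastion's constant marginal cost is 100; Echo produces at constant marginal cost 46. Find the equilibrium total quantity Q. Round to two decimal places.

Rigel's profit: π_R = (414 - 4Q)q_R - (36q_R). Setting ∂π_R/∂q_R = 0: 378 - 8q_R - 4(q_B + q_E) = 0.
Bastion's first-order condition: 314 - 8q_B - 4(q_R + q_E) = 0.
Echo's profit: π_E = (414 - 4Q)q_E - (46q_E). Setting ∂π_E/∂q_E = 0: 368 - 8q_E - 4(q_R + q_B) = 0.
Adding the 3 first-order conditions: 1060 − 16Q = 0, so Q = 265/4.
Back-substituting: q_R = (378 − 265)/4 = 113/4, q_B = (314 − 265)/4 = 49/4, q_E = (368 − 265)/4 = 103/4.
Total output Q = 113/4 + 49/4 + 103/4 = 265/4.

66.25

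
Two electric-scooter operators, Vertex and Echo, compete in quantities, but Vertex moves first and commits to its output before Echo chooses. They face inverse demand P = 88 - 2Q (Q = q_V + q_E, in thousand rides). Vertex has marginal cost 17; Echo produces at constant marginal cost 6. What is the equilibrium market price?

Solve by backward induction. Given q_V, the follower Echo maximises π_E = (88 - 2q_V - 2q_E)q_E - 6q_E.
∂π_E/∂q_E = 82 - 2q_V - 4q_E = 0 gives the reaction function q_E = (82 - 2q_V)/4.
Vertex substitutes q_E(q_V) into its own profit: π_V = q_V(88 - 2q_V - (82 - 2q_V)/2) - 17q_V = (47 - q_V)q_V - 17q_V.
Maximising: ∂π_V/∂q_V = 30 - 2q_V = 0, giving q_V = 15.
Then q_E = (82 - 2·15)/4 = 13.
Total output Q = 28, so price P = 88 - 2·28 = 32.

32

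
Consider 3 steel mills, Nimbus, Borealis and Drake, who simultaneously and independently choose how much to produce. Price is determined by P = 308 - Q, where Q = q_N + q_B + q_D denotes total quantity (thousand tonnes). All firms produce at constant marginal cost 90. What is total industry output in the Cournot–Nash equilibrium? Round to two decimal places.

Each firm earns π_i = (308 - Q)q_i - 90q_i.
Setting ∂π_i/∂q_i = 0 with rivals' quantities fixed: 218 - 2q_i - Σ_{j≠i} q_j = 0.
With identical firms every q_j equals q_i, so Σ_{j≠i} q_j = 2q_i and 218 = 4q_i, giving q_i = 109/2.
Total output Q = 109/2 + 109/2 + 109/2 = 327/2.

163.50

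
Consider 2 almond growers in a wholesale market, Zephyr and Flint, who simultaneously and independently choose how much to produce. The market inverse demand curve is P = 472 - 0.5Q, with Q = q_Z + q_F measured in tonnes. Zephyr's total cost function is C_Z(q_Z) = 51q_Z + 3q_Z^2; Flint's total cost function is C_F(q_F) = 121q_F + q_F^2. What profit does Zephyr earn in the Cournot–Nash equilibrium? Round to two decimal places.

9613.70

Zephyr's profit: π_Z = (472 - 0.5Q)q_Z - (51q_Z + 3q_Z²). Setting ∂π_Z/∂q_Z = 0: 421 - 7q_Z - (1/2)(q_F) = 0.
Flint's profit: π_F = (472 - 0.5Q)q_F - (121q_F + q_F²). Setting ∂π_F/∂q_F = 0: 351 - 3q_F - (1/2)(q_Z) = 0.
Rearranging gives the reaction functions q_Z = (421 - (1/2)q_F)/7 and q_F = (351 - (1/2)q_Z)/3.
Substituting one into the other gives q_Z = 52.4096 and q_F = 108.2651.
Price P = 472 - (1/2)·160.6747 = 391.6627.
Zephyr's profit: 391.6627·52.4096 - 51·52.4096 - 3·52.4096² = 9613.6957.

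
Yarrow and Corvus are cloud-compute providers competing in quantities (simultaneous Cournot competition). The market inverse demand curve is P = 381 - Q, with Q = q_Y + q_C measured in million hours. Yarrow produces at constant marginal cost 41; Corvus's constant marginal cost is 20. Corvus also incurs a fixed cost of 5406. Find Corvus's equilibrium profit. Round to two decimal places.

Yarrow's profit: π_Y = (381 - Q)q_Y - (41q_Y). Setting ∂π_Y/∂q_Y = 0: 340 - 2q_Y - (q_C) = 0.
Corvus's profit: π_C = (381 - Q)q_C - (20q_C). Setting ∂π_C/∂q_C = 0: 361 - 2q_C - (q_Y) = 0.
Best responses: q_Y = (340 - q_C)/2, q_C = (361 - q_Y)/2.
Substituting one into the other gives q_Y = 319/3 and q_C = 382/3.
Price P = 381 - 701/3 = 442/3.
Corvus's profit: (442/3 - 20)·(382/3) - 5406 = 10807.7778.

10807.78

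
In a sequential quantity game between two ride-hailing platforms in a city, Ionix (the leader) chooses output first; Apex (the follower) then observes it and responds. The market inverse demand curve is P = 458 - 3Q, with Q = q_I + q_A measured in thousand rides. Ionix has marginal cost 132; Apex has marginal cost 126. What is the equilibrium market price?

The follower Apex best-responds to any q_I: π_A = (458 - 3Q)q_A - 126q_A.
∂π_A/∂q_A = 332 - 3q_I - 6q_A = 0 gives the reaction function q_A = (332 - 3q_I)/6.
Ionix substitutes q_A(q_I) into its own profit: π_I = q_I(458 - 3q_I - (332 - 3q_I)/2) - 132q_I = (292 - (3/2)q_I)q_I - 132q_I.
Maximising: ∂π_I/∂q_I = 160 - 3q_I = 0, giving q_I = 160/3.
Then q_A = (332 - 3·(160/3))/6 = 86/3.
Total output Q = 82, so price P = 458 - 3·82 = 212.

212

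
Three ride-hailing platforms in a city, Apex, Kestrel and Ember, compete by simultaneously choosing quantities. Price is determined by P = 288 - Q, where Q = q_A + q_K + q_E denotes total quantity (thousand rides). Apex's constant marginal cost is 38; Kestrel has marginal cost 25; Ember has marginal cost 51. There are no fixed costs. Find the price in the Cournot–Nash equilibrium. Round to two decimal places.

100.50

Apex's profit: π_A = (288 - Q)q_A - (38q_A). Setting ∂π_A/∂q_A = 0: 250 - 2q_A - (q_K + q_E) = 0.
Kestrel's first-order condition: 263 - 2q_K - (q_A + q_E) = 0.
Ember's first-order condition: 237 - 2q_E - (q_A + q_K) = 0.
Summing all 3 equations gives 750 − 4Q = 0, hence Q = 375/2.
Back-substituting: q_A = (250 − 375/2) = 125/2, q_K = (263 − 375/2) = 151/2, q_E = (237 − 375/2) = 99/2.
Total output Q = 375/2, so price P = 288 - 375/2 = 201/2.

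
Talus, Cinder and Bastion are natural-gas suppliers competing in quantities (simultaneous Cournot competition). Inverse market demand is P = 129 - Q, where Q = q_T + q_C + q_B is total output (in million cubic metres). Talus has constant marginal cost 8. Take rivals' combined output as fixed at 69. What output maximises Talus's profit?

26

With rivals' combined output fixed at 69, Talus's profit is π_T = (129 - 69 - q_T)q_T - (8q_T) = (60 - q_T)q_T - (8q_T).
∂π_T/∂q_T = 52 - 2q_T = 0, so q_T = 26.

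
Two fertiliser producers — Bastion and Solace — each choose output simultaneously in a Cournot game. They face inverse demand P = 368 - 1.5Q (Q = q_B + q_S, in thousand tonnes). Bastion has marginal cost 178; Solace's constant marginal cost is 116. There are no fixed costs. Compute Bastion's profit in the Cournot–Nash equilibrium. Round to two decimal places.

1213.63

Bastion's profit: π_B = (368 - 1.5Q)q_B - (178q_B). Setting ∂π_B/∂q_B = 0: 190 - 3q_B - (3/2)(q_S) = 0.
Solace's profit: π_S = (368 - 1.5Q)q_S - (116q_S). Setting ∂π_S/∂q_S = 0: 252 - 3q_S - (3/2)(q_B) = 0.
So q_B = (190 - (3/2)q_S)/3 and q_S = (252 - (3/2)q_B)/3.
Substituting one into the other gives q_B = 256/9 and q_S = 628/9.
Price P = 368 - (3/2)·(884/9) = 662/3.
Bastion's profit: (662/3 - 178)·(256/9) = 1213.6296.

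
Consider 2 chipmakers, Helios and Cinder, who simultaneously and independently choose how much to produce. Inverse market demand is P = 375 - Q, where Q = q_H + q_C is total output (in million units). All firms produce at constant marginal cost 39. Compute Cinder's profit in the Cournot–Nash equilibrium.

12544

Each firm earns π_i = (375 - Q)q_i - 39q_i.
First-order condition (treating rivals' output as given): 336 - 2q_i - q_j = 0.
By symmetry each firm produces the same amount; substituting q_j = q_i yields q_i = 336/3 = 112.
Price P = 375 - 224 = 151.
Cinder's profit: (151 - 39)·112 = 12544.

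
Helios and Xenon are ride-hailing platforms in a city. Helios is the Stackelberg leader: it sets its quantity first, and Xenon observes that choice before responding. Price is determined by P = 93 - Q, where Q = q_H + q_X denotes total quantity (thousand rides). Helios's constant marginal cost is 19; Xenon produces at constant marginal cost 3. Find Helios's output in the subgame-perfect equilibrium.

29

The follower Xenon best-responds to any q_H: π_X = (93 - Q)q_X - 3q_X.
Setting the follower's marginal profit to zero, 90 - q_H - 2q_X = 0, i.e. q_X = (90 - q_H)/2.
Helios substitutes q_X(q_H) into its own profit: π_H = q_H(93 - q_H - (90 - q_H)/2) - 19q_H = (48 - (1/2)q_H)q_H - 19q_H.
The leader's first-order condition 29 - q_H = 0 yields q_H = 29.
Then q_X = (90 - 29)/2 = 61/2.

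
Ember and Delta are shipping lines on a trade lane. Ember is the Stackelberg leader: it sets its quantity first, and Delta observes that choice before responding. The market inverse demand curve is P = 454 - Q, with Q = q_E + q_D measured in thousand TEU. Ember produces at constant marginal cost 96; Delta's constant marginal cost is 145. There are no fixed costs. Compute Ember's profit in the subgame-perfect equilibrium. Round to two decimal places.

Solve by backward induction. Given q_E, the follower Delta maximises π_D = (454 - q_E - q_D)q_D - 145q_D.
∂π_D/∂q_D = 309 - q_E - 2q_D = 0 gives the reaction function q_D = (309 - q_E)/2.
The leader anticipates this reaction. Substituting into P = 454 - Q gives P = 599/2 - (1/2)q_E, so π_E = (599/2 - (1/2)q_E)q_E - 96q_E.
Leader FOC: 407/2 - q_E = 0, so q_E = 407/2.
Then q_D = (309 - 407/2)/2 = 211/4.
Price P = 454 - 1025/4 = 791/4.
Ember's profit: (791/4 - 96)·(407/2) = 20706.1250.

20706.13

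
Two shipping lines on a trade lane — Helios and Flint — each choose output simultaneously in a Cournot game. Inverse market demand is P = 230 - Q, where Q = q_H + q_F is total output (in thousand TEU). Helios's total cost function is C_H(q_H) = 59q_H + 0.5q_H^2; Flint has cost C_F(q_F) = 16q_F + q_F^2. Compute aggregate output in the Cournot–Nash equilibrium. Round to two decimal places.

85.55

Helios's profit: π_H = (230 - Q)q_H - (59q_H + (1/2)q_H²). Setting ∂π_H/∂q_H = 0: 171 - 3q_H - (q_F) = 0.
Flint's profit: π_F = (230 - Q)q_F - (16q_F + q_F²). Setting ∂π_F/∂q_F = 0: 214 - 4q_F - (q_H) = 0.
So q_H = (171 - q_F)/3 and q_F = (214 - q_H)/4.
Substituting one into the other gives q_H = 470/11 and q_F = 471/11.
Total output Q = 470/11 + 471/11 = 941/11.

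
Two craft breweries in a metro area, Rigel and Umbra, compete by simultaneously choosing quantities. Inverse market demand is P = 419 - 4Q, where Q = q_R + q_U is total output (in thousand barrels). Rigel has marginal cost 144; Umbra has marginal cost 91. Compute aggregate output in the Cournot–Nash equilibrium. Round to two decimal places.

50.25

Rigel's profit: π_R = (419 - 4Q)q_R - (144q_R). Setting ∂π_R/∂q_R = 0: 275 - 8q_R - 4(q_U) = 0.
Umbra's first-order condition: 328 - 8q_U - 4(q_R) = 0.
So q_R = (275 - 4q_U)/8 and q_U = (328 - 4q_R)/8.
Substituting one into the other gives q_R = 37/2 and q_U = 127/4.
Total output Q = 37/2 + 127/4 = 201/4.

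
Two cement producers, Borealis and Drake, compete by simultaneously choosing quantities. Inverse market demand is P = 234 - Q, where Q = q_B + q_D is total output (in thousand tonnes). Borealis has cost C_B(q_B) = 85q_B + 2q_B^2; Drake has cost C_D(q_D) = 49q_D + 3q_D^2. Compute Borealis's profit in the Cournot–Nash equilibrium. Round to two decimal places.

Borealis's profit: π_B = (234 - Q)q_B - (85q_B + 2q_B²). Setting ∂π_B/∂q_B = 0: 149 - 6q_B - (q_D) = 0.
Drake's first-order condition: 185 - 8q_D - (q_B) = 0.
So q_B = (149 - q_D)/6 and q_D = (185 - q_B)/8.
Substituting one into the other gives q_B = 1007/47 and q_D = 961/47.
Price P = 234 - 1968/47 = 192.1277.
Borealis's profit: 192.1277·(1007/47) - 85·(1007/47) - 2(1007/47)² = 1377.1603.

1377.16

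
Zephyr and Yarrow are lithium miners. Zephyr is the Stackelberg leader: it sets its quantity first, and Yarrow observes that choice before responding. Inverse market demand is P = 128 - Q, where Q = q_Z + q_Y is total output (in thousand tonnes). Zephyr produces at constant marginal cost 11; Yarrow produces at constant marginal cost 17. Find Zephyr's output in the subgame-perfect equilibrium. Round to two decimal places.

The follower Yarrow best-responds to any q_Z: π_Y = (128 - Q)q_Y - 17q_Y.
∂π_Y/∂q_Y = 111 - q_Z - 2q_Y = 0 gives the reaction function q_Y = (111 - q_Z)/2.
The leader anticipates this reaction. Substituting into P = 128 - Q gives P = 145/2 - (1/2)q_Z, so π_Z = (145/2 - (1/2)q_Z)q_Z - 11q_Z.
Leader FOC: 123/2 - q_Z = 0, so q_Z = 123/2.
Then q_Y = (111 - 123/2)/2 = 99/4.

61.50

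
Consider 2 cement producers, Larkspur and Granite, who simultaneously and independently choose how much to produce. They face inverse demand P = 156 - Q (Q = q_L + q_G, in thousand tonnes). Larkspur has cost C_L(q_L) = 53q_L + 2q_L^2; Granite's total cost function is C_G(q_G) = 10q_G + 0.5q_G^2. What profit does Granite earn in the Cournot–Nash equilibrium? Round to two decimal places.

3101.36

Larkspur's profit: π_L = (156 - Q)q_L - (53q_L + 2q_L²). Setting ∂π_L/∂q_L = 0: 103 - 6q_L - (q_G) = 0.
Granite's first-order condition: 146 - 3q_G - (q_L) = 0.
So q_L = (103 - q_G)/6 and q_G = (146 - q_L)/3.
Solving the pair: q_L = 163/17, q_G = 773/17.
Price P = 156 - 936/17 = 1716/17.
Granite's profit: (1716/17)·(773/17) - 10·(773/17) - (1/2)(773/17)² = 3101.3616.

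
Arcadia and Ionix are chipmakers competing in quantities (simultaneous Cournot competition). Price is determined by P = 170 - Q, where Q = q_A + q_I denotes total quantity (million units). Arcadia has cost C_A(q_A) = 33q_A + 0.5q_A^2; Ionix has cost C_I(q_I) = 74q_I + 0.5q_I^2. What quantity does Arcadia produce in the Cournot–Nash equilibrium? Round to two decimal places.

39.38

Arcadia's profit: π_A = (170 - Q)q_A - (33q_A + (1/2)q_A²). Setting ∂π_A/∂q_A = 0: 137 - 3q_A - (q_I) = 0.
Ionix's first-order condition: 96 - 3q_I - (q_A) = 0.
Best responses: q_A = (137 - q_I)/3, q_I = (96 - q_A)/3.
Substituting one into the other gives q_A = 315/8 and q_I = 151/8.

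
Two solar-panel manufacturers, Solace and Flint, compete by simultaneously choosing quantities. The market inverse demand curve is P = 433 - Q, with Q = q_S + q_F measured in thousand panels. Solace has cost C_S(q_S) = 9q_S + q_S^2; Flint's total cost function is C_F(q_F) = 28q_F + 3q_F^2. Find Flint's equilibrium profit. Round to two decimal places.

Solace's profit: π_S = (433 - Q)q_S - (9q_S + q_S²). Setting ∂π_S/∂q_S = 0: 424 - 4q_S - (q_F) = 0.
Flint's profit: π_F = (433 - Q)q_F - (28q_F + 3q_F²). Setting ∂π_F/∂q_F = 0: 405 - 8q_F - (q_S) = 0.
Rearranging gives the reaction functions q_S = (424 - q_F)/4 and q_F = (405 - q_S)/8.
Solving the pair: q_S = 96.3548, q_F = 1196/31.
Price P = 433 - 134.9355 = 298.0645.
Flint's profit: 298.0645·(1196/31) - 28·(1196/31) - 3(1196/31)² = 5953.8647.

5953.86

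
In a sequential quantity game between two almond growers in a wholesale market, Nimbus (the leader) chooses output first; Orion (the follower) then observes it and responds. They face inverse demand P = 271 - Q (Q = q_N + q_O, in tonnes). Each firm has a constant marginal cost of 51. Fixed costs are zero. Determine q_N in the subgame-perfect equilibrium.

110

Solve by backward induction. Given q_N, the follower Orion maximises π_O = (271 - q_N - q_O)q_O - 51q_O.
Follower FOC: 220 - q_N - 2q_O = 0, so q_O(q_N) = (220 - q_N)/2.
Nimbus substitutes q_O(q_N) into its own profit: π_N = q_N(271 - q_N - (220 - q_N)/2) - 51q_N = (161 - (1/2)q_N)q_N - 51q_N.
Leader FOC: 110 - q_N = 0, so q_N = 110.
Then q_O = (220 - 110)/2 = 55.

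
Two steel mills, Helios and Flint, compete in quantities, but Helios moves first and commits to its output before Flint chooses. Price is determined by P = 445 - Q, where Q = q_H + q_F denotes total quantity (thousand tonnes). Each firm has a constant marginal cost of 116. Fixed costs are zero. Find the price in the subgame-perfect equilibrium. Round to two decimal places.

Solve by backward induction. Given q_H, the follower Flint maximises π_F = (445 - q_H - q_F)q_F - 116q_F.
Follower FOC: 329 - q_H - 2q_F = 0, so q_F(q_H) = (329 - q_H)/2.
Helios substitutes q_F(q_H) into its own profit: π_H = q_H(445 - q_H - (329 - q_H)/2) - 116q_H = (561/2 - (1/2)q_H)q_H - 116q_H.
Maximising: ∂π_H/∂q_H = 329/2 - q_H = 0, giving q_H = 329/2.
Then q_F = (329 - 329/2)/2 = 329/4.
Total output Q = 987/4, so price P = 445 - 987/4 = 793/4.

198.25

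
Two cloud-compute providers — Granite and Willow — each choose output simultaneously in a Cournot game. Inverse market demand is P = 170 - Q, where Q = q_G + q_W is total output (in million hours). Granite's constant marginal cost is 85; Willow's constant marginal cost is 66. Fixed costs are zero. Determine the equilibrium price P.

Granite's profit: π_G = (170 - Q)q_G - (85q_G). Setting ∂π_G/∂q_G = 0: 85 - 2q_G - (q_W) = 0.
Willow's first-order condition: 104 - 2q_W - (q_G) = 0.
Best responses: q_G = (85 - q_W)/2, q_W = (104 - q_G)/2.
Solving the pair: q_G = 22, q_W = 41.
Total output Q = 63, so price P = 170 - 63 = 107.

107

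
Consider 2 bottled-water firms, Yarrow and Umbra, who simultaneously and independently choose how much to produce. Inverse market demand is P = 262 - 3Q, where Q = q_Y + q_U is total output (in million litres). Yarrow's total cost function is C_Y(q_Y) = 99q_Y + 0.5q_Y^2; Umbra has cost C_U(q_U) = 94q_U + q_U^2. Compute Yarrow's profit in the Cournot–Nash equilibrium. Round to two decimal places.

Yarrow's profit: π_Y = (262 - 3Q)q_Y - (99q_Y + (1/2)q_Y²). Setting ∂π_Y/∂q_Y = 0: 163 - 7q_Y - 3(q_U) = 0.
Umbra's profit: π_U = (262 - 3Q)q_U - (94q_U + q_U²). Setting ∂π_U/∂q_U = 0: 168 - 8q_U - 3(q_Y) = 0.
Best responses: q_Y = (163 - 3q_U)/7, q_U = (168 - 3q_Y)/8.
Substituting one into the other gives q_Y = 800/47 and q_U = 687/47.
Price P = 262 - 3·(1487/47) = 167.0851.
Yarrow's profit: 167.0851·(800/47) - 99·(800/47) - (1/2)(800/47)² = 1014.0335.

1014.03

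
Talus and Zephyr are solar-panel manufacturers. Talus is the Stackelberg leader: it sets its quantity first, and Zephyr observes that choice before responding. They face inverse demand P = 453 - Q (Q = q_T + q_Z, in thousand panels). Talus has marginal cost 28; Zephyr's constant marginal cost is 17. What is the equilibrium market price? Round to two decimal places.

The follower Zephyr best-responds to any q_T: π_Z = (453 - Q)q_Z - 17q_Z.
∂π_Z/∂q_Z = 436 - q_T - 2q_Z = 0 gives the reaction function q_Z = (436 - q_T)/2.
Talus substitutes q_Z(q_T) into its own profit: π_T = q_T(453 - q_T - (436 - q_T)/2) - 28q_T = (235 - (1/2)q_T)q_T - 28q_T.
Leader FOC: 207 - q_T = 0, so q_T = 207.
Then q_Z = (436 - 207)/2 = 229/2.
Total output Q = 643/2, so price P = 453 - 643/2 = 263/2.

131.50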